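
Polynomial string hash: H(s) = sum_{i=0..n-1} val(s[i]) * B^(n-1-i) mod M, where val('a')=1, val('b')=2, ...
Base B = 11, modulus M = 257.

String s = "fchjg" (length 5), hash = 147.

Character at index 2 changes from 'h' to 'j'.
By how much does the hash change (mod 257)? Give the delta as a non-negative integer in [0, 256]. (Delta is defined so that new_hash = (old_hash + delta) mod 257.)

Answer: 242

Derivation:
Delta formula: (val(new) - val(old)) * B^(n-1-k) mod M
  val('j') - val('h') = 10 - 8 = 2
  B^(n-1-k) = 11^2 mod 257 = 121
  Delta = 2 * 121 mod 257 = 242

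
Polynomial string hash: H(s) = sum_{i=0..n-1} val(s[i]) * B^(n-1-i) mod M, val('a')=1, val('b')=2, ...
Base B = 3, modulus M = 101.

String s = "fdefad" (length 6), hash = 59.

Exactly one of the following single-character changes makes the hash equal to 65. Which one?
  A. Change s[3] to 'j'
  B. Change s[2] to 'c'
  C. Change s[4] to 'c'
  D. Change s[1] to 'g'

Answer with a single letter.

Answer: C

Derivation:
Option A: s[3]='f'->'j', delta=(10-6)*3^2 mod 101 = 36, hash=59+36 mod 101 = 95
Option B: s[2]='e'->'c', delta=(3-5)*3^3 mod 101 = 47, hash=59+47 mod 101 = 5
Option C: s[4]='a'->'c', delta=(3-1)*3^1 mod 101 = 6, hash=59+6 mod 101 = 65 <-- target
Option D: s[1]='d'->'g', delta=(7-4)*3^4 mod 101 = 41, hash=59+41 mod 101 = 100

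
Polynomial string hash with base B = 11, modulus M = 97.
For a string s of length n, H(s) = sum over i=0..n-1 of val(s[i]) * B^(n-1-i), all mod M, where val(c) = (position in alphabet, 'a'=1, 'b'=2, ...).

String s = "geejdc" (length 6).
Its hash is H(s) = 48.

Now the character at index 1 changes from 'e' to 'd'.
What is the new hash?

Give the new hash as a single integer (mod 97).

Answer: 54

Derivation:
val('e') = 5, val('d') = 4
Position k = 1, exponent = n-1-k = 4
B^4 mod M = 11^4 mod 97 = 91
Delta = (4 - 5) * 91 mod 97 = 6
New hash = (48 + 6) mod 97 = 54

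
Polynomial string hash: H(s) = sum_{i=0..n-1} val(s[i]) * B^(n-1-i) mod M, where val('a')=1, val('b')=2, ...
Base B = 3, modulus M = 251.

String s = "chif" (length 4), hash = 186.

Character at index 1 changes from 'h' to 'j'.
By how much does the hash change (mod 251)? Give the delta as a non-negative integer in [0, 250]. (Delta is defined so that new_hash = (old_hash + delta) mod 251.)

Answer: 18

Derivation:
Delta formula: (val(new) - val(old)) * B^(n-1-k) mod M
  val('j') - val('h') = 10 - 8 = 2
  B^(n-1-k) = 3^2 mod 251 = 9
  Delta = 2 * 9 mod 251 = 18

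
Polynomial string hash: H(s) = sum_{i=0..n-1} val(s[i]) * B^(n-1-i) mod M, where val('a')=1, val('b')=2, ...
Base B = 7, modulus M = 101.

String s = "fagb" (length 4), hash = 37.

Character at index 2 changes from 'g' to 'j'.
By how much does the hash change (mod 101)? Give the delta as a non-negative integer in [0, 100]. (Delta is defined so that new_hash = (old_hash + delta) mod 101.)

Delta formula: (val(new) - val(old)) * B^(n-1-k) mod M
  val('j') - val('g') = 10 - 7 = 3
  B^(n-1-k) = 7^1 mod 101 = 7
  Delta = 3 * 7 mod 101 = 21

Answer: 21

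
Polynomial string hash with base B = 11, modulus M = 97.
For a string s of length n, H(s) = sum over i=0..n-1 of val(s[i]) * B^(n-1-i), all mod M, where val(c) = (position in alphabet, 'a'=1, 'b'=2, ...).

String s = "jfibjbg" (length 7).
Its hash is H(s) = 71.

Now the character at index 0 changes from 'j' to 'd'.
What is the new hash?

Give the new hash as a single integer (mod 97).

Answer: 62

Derivation:
val('j') = 10, val('d') = 4
Position k = 0, exponent = n-1-k = 6
B^6 mod M = 11^6 mod 97 = 50
Delta = (4 - 10) * 50 mod 97 = 88
New hash = (71 + 88) mod 97 = 62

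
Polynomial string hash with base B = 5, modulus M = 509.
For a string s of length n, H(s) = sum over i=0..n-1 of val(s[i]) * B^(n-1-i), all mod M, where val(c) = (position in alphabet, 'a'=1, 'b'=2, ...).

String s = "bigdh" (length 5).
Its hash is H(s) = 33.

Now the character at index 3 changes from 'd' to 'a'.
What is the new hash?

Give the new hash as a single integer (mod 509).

Answer: 18

Derivation:
val('d') = 4, val('a') = 1
Position k = 3, exponent = n-1-k = 1
B^1 mod M = 5^1 mod 509 = 5
Delta = (1 - 4) * 5 mod 509 = 494
New hash = (33 + 494) mod 509 = 18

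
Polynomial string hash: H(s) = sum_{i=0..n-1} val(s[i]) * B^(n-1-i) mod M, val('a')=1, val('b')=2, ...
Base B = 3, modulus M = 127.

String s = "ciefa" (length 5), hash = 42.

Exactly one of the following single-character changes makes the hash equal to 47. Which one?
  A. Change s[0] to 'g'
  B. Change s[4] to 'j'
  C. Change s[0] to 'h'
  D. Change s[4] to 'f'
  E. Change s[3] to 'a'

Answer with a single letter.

Option A: s[0]='c'->'g', delta=(7-3)*3^4 mod 127 = 70, hash=42+70 mod 127 = 112
Option B: s[4]='a'->'j', delta=(10-1)*3^0 mod 127 = 9, hash=42+9 mod 127 = 51
Option C: s[0]='c'->'h', delta=(8-3)*3^4 mod 127 = 24, hash=42+24 mod 127 = 66
Option D: s[4]='a'->'f', delta=(6-1)*3^0 mod 127 = 5, hash=42+5 mod 127 = 47 <-- target
Option E: s[3]='f'->'a', delta=(1-6)*3^1 mod 127 = 112, hash=42+112 mod 127 = 27

Answer: D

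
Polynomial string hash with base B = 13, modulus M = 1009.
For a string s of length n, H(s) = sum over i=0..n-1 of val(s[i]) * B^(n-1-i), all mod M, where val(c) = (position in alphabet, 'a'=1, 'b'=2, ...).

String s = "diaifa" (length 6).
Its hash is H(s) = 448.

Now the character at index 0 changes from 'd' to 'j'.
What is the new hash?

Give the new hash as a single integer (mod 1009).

val('d') = 4, val('j') = 10
Position k = 0, exponent = n-1-k = 5
B^5 mod M = 13^5 mod 1009 = 990
Delta = (10 - 4) * 990 mod 1009 = 895
New hash = (448 + 895) mod 1009 = 334

Answer: 334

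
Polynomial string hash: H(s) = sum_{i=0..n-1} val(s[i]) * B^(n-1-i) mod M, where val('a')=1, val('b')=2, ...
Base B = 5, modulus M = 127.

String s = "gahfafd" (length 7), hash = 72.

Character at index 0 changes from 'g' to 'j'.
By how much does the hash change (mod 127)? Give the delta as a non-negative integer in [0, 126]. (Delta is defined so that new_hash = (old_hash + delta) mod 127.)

Answer: 12

Derivation:
Delta formula: (val(new) - val(old)) * B^(n-1-k) mod M
  val('j') - val('g') = 10 - 7 = 3
  B^(n-1-k) = 5^6 mod 127 = 4
  Delta = 3 * 4 mod 127 = 12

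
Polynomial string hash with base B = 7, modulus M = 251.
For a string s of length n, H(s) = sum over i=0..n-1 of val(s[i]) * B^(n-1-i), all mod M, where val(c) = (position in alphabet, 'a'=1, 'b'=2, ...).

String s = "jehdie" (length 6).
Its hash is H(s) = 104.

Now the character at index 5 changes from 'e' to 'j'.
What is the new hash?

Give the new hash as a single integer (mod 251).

val('e') = 5, val('j') = 10
Position k = 5, exponent = n-1-k = 0
B^0 mod M = 7^0 mod 251 = 1
Delta = (10 - 5) * 1 mod 251 = 5
New hash = (104 + 5) mod 251 = 109

Answer: 109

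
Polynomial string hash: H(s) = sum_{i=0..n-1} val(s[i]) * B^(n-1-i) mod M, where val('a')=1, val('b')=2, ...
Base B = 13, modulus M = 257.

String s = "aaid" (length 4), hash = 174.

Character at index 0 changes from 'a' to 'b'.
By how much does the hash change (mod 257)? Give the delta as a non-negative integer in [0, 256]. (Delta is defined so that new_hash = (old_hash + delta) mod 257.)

Answer: 141

Derivation:
Delta formula: (val(new) - val(old)) * B^(n-1-k) mod M
  val('b') - val('a') = 2 - 1 = 1
  B^(n-1-k) = 13^3 mod 257 = 141
  Delta = 1 * 141 mod 257 = 141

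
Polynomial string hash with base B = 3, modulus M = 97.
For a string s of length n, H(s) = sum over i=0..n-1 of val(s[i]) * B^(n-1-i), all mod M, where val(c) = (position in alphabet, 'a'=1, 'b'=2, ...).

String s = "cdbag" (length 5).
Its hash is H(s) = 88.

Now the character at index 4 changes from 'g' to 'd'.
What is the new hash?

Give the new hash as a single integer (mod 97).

val('g') = 7, val('d') = 4
Position k = 4, exponent = n-1-k = 0
B^0 mod M = 3^0 mod 97 = 1
Delta = (4 - 7) * 1 mod 97 = 94
New hash = (88 + 94) mod 97 = 85

Answer: 85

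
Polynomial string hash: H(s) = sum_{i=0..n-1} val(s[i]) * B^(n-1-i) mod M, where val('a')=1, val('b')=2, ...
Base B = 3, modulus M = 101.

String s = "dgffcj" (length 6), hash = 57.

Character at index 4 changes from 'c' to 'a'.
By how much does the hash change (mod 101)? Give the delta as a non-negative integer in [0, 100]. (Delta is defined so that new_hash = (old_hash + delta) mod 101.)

Delta formula: (val(new) - val(old)) * B^(n-1-k) mod M
  val('a') - val('c') = 1 - 3 = -2
  B^(n-1-k) = 3^1 mod 101 = 3
  Delta = -2 * 3 mod 101 = 95

Answer: 95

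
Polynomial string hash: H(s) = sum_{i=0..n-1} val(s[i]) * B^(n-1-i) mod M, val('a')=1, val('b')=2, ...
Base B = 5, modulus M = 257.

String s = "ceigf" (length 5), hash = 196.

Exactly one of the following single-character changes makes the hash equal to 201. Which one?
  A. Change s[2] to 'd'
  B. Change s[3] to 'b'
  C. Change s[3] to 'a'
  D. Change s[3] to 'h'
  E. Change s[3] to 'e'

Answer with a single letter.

Answer: D

Derivation:
Option A: s[2]='i'->'d', delta=(4-9)*5^2 mod 257 = 132, hash=196+132 mod 257 = 71
Option B: s[3]='g'->'b', delta=(2-7)*5^1 mod 257 = 232, hash=196+232 mod 257 = 171
Option C: s[3]='g'->'a', delta=(1-7)*5^1 mod 257 = 227, hash=196+227 mod 257 = 166
Option D: s[3]='g'->'h', delta=(8-7)*5^1 mod 257 = 5, hash=196+5 mod 257 = 201 <-- target
Option E: s[3]='g'->'e', delta=(5-7)*5^1 mod 257 = 247, hash=196+247 mod 257 = 186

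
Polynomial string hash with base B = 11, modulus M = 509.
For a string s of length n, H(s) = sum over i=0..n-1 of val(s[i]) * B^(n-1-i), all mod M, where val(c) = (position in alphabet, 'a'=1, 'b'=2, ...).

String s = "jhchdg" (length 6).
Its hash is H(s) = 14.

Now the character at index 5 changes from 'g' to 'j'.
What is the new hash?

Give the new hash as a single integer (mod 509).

val('g') = 7, val('j') = 10
Position k = 5, exponent = n-1-k = 0
B^0 mod M = 11^0 mod 509 = 1
Delta = (10 - 7) * 1 mod 509 = 3
New hash = (14 + 3) mod 509 = 17

Answer: 17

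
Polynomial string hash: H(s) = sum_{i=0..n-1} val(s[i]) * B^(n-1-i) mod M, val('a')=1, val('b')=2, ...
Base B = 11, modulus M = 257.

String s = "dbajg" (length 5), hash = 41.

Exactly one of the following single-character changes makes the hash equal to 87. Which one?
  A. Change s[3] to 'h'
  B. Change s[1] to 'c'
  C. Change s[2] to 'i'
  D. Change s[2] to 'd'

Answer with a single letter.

Answer: B

Derivation:
Option A: s[3]='j'->'h', delta=(8-10)*11^1 mod 257 = 235, hash=41+235 mod 257 = 19
Option B: s[1]='b'->'c', delta=(3-2)*11^3 mod 257 = 46, hash=41+46 mod 257 = 87 <-- target
Option C: s[2]='a'->'i', delta=(9-1)*11^2 mod 257 = 197, hash=41+197 mod 257 = 238
Option D: s[2]='a'->'d', delta=(4-1)*11^2 mod 257 = 106, hash=41+106 mod 257 = 147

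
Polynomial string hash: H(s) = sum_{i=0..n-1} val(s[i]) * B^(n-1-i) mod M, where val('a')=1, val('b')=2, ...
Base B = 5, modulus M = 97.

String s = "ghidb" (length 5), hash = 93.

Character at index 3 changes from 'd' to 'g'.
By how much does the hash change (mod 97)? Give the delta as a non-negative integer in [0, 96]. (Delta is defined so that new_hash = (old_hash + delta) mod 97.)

Answer: 15

Derivation:
Delta formula: (val(new) - val(old)) * B^(n-1-k) mod M
  val('g') - val('d') = 7 - 4 = 3
  B^(n-1-k) = 5^1 mod 97 = 5
  Delta = 3 * 5 mod 97 = 15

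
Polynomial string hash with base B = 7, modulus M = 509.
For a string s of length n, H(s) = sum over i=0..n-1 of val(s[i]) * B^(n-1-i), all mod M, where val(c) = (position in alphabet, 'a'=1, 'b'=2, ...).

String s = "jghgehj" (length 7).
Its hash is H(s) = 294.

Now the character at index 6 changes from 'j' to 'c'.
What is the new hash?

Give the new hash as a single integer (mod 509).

Answer: 287

Derivation:
val('j') = 10, val('c') = 3
Position k = 6, exponent = n-1-k = 0
B^0 mod M = 7^0 mod 509 = 1
Delta = (3 - 10) * 1 mod 509 = 502
New hash = (294 + 502) mod 509 = 287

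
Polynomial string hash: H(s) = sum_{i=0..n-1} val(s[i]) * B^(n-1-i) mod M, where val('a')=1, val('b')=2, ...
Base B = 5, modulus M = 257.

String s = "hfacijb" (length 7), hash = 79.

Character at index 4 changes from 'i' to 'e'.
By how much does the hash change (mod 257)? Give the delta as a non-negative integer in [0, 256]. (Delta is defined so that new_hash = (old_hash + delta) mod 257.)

Delta formula: (val(new) - val(old)) * B^(n-1-k) mod M
  val('e') - val('i') = 5 - 9 = -4
  B^(n-1-k) = 5^2 mod 257 = 25
  Delta = -4 * 25 mod 257 = 157

Answer: 157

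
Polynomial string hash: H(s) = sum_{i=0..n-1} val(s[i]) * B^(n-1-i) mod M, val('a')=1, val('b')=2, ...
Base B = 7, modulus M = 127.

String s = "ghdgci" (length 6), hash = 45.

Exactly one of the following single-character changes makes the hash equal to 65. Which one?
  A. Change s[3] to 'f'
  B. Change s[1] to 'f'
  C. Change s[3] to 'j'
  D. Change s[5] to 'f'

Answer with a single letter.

Answer: C

Derivation:
Option A: s[3]='g'->'f', delta=(6-7)*7^2 mod 127 = 78, hash=45+78 mod 127 = 123
Option B: s[1]='h'->'f', delta=(6-8)*7^4 mod 127 = 24, hash=45+24 mod 127 = 69
Option C: s[3]='g'->'j', delta=(10-7)*7^2 mod 127 = 20, hash=45+20 mod 127 = 65 <-- target
Option D: s[5]='i'->'f', delta=(6-9)*7^0 mod 127 = 124, hash=45+124 mod 127 = 42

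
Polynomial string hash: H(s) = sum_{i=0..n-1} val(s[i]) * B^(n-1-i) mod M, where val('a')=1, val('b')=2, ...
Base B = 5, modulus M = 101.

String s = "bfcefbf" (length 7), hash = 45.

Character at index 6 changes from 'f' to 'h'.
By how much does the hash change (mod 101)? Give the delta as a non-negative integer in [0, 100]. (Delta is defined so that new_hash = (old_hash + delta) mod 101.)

Answer: 2

Derivation:
Delta formula: (val(new) - val(old)) * B^(n-1-k) mod M
  val('h') - val('f') = 8 - 6 = 2
  B^(n-1-k) = 5^0 mod 101 = 1
  Delta = 2 * 1 mod 101 = 2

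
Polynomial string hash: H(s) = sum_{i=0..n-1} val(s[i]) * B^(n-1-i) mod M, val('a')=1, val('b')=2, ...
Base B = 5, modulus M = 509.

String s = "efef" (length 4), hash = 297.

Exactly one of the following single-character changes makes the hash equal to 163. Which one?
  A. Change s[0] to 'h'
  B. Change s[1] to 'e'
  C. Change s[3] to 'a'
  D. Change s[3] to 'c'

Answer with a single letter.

Answer: A

Derivation:
Option A: s[0]='e'->'h', delta=(8-5)*5^3 mod 509 = 375, hash=297+375 mod 509 = 163 <-- target
Option B: s[1]='f'->'e', delta=(5-6)*5^2 mod 509 = 484, hash=297+484 mod 509 = 272
Option C: s[3]='f'->'a', delta=(1-6)*5^0 mod 509 = 504, hash=297+504 mod 509 = 292
Option D: s[3]='f'->'c', delta=(3-6)*5^0 mod 509 = 506, hash=297+506 mod 509 = 294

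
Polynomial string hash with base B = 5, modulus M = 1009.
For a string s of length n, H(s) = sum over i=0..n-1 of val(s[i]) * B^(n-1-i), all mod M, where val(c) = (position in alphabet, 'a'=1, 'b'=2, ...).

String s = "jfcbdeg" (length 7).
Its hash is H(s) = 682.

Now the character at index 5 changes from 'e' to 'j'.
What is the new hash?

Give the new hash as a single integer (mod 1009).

Answer: 707

Derivation:
val('e') = 5, val('j') = 10
Position k = 5, exponent = n-1-k = 1
B^1 mod M = 5^1 mod 1009 = 5
Delta = (10 - 5) * 5 mod 1009 = 25
New hash = (682 + 25) mod 1009 = 707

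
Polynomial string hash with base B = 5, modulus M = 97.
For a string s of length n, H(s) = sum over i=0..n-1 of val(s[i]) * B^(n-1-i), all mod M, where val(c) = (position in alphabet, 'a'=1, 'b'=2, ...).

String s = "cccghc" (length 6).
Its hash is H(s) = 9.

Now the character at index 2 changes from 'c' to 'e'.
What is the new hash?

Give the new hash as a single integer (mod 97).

val('c') = 3, val('e') = 5
Position k = 2, exponent = n-1-k = 3
B^3 mod M = 5^3 mod 97 = 28
Delta = (5 - 3) * 28 mod 97 = 56
New hash = (9 + 56) mod 97 = 65

Answer: 65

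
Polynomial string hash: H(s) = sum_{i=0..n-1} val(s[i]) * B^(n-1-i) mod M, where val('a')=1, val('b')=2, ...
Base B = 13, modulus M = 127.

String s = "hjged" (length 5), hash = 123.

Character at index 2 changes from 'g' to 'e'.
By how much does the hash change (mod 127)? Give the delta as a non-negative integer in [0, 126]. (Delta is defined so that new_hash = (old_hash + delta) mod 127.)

Delta formula: (val(new) - val(old)) * B^(n-1-k) mod M
  val('e') - val('g') = 5 - 7 = -2
  B^(n-1-k) = 13^2 mod 127 = 42
  Delta = -2 * 42 mod 127 = 43

Answer: 43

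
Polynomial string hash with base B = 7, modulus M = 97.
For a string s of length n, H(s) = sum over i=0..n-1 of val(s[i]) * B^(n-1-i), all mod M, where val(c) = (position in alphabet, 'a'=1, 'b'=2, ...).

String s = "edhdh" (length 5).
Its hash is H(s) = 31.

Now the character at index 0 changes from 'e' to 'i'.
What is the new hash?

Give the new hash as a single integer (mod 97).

Answer: 32

Derivation:
val('e') = 5, val('i') = 9
Position k = 0, exponent = n-1-k = 4
B^4 mod M = 7^4 mod 97 = 73
Delta = (9 - 5) * 73 mod 97 = 1
New hash = (31 + 1) mod 97 = 32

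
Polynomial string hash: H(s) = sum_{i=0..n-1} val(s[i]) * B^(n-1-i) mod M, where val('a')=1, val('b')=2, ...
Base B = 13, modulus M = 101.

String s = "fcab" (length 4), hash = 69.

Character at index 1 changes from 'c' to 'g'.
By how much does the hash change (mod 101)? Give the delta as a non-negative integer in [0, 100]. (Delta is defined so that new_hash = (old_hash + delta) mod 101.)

Answer: 70

Derivation:
Delta formula: (val(new) - val(old)) * B^(n-1-k) mod M
  val('g') - val('c') = 7 - 3 = 4
  B^(n-1-k) = 13^2 mod 101 = 68
  Delta = 4 * 68 mod 101 = 70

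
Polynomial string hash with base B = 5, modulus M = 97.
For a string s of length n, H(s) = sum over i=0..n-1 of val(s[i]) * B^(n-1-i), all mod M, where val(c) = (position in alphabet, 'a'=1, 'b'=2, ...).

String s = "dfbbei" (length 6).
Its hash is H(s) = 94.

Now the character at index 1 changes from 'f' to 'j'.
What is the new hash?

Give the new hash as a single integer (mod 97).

Answer: 72

Derivation:
val('f') = 6, val('j') = 10
Position k = 1, exponent = n-1-k = 4
B^4 mod M = 5^4 mod 97 = 43
Delta = (10 - 6) * 43 mod 97 = 75
New hash = (94 + 75) mod 97 = 72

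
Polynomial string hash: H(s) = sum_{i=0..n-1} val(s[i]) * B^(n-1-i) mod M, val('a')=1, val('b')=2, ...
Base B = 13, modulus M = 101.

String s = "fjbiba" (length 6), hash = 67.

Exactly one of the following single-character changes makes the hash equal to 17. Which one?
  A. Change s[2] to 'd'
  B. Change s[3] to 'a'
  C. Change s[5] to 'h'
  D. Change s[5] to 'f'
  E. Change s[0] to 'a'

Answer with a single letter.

Answer: A

Derivation:
Option A: s[2]='b'->'d', delta=(4-2)*13^3 mod 101 = 51, hash=67+51 mod 101 = 17 <-- target
Option B: s[3]='i'->'a', delta=(1-9)*13^2 mod 101 = 62, hash=67+62 mod 101 = 28
Option C: s[5]='a'->'h', delta=(8-1)*13^0 mod 101 = 7, hash=67+7 mod 101 = 74
Option D: s[5]='a'->'f', delta=(6-1)*13^0 mod 101 = 5, hash=67+5 mod 101 = 72
Option E: s[0]='f'->'a', delta=(1-6)*13^5 mod 101 = 16, hash=67+16 mod 101 = 83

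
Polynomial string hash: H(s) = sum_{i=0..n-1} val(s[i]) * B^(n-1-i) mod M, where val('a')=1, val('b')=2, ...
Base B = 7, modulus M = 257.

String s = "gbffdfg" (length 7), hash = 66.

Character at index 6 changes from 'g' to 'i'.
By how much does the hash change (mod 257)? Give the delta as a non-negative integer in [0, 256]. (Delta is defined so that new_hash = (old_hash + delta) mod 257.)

Delta formula: (val(new) - val(old)) * B^(n-1-k) mod M
  val('i') - val('g') = 9 - 7 = 2
  B^(n-1-k) = 7^0 mod 257 = 1
  Delta = 2 * 1 mod 257 = 2

Answer: 2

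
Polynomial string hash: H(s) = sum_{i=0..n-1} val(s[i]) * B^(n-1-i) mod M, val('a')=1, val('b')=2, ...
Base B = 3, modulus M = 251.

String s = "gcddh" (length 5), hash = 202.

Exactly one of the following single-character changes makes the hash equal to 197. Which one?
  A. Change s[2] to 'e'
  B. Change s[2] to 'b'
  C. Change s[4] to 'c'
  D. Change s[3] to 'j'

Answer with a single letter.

Answer: C

Derivation:
Option A: s[2]='d'->'e', delta=(5-4)*3^2 mod 251 = 9, hash=202+9 mod 251 = 211
Option B: s[2]='d'->'b', delta=(2-4)*3^2 mod 251 = 233, hash=202+233 mod 251 = 184
Option C: s[4]='h'->'c', delta=(3-8)*3^0 mod 251 = 246, hash=202+246 mod 251 = 197 <-- target
Option D: s[3]='d'->'j', delta=(10-4)*3^1 mod 251 = 18, hash=202+18 mod 251 = 220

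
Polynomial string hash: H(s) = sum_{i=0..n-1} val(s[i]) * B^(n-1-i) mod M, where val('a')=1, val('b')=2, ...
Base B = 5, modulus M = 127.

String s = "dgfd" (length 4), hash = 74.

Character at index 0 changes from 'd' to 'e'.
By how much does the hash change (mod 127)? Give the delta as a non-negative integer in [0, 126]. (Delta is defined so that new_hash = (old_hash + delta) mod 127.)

Answer: 125

Derivation:
Delta formula: (val(new) - val(old)) * B^(n-1-k) mod M
  val('e') - val('d') = 5 - 4 = 1
  B^(n-1-k) = 5^3 mod 127 = 125
  Delta = 1 * 125 mod 127 = 125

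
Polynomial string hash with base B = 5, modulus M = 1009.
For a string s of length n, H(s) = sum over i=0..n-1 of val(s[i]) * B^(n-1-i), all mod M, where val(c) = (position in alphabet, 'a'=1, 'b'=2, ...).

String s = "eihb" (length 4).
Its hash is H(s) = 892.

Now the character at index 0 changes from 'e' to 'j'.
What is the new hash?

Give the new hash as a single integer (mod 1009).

Answer: 508

Derivation:
val('e') = 5, val('j') = 10
Position k = 0, exponent = n-1-k = 3
B^3 mod M = 5^3 mod 1009 = 125
Delta = (10 - 5) * 125 mod 1009 = 625
New hash = (892 + 625) mod 1009 = 508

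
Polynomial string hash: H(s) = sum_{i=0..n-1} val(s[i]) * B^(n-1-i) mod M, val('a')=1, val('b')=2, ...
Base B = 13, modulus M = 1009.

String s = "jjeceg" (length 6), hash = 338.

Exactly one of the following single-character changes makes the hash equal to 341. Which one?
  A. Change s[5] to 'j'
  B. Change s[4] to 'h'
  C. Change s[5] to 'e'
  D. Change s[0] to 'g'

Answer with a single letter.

Answer: A

Derivation:
Option A: s[5]='g'->'j', delta=(10-7)*13^0 mod 1009 = 3, hash=338+3 mod 1009 = 341 <-- target
Option B: s[4]='e'->'h', delta=(8-5)*13^1 mod 1009 = 39, hash=338+39 mod 1009 = 377
Option C: s[5]='g'->'e', delta=(5-7)*13^0 mod 1009 = 1007, hash=338+1007 mod 1009 = 336
Option D: s[0]='j'->'g', delta=(7-10)*13^5 mod 1009 = 57, hash=338+57 mod 1009 = 395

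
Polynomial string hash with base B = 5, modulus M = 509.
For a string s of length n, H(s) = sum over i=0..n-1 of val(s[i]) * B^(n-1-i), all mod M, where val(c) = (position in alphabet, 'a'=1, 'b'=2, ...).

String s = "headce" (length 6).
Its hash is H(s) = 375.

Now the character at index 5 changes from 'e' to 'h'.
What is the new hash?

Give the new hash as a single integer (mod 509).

Answer: 378

Derivation:
val('e') = 5, val('h') = 8
Position k = 5, exponent = n-1-k = 0
B^0 mod M = 5^0 mod 509 = 1
Delta = (8 - 5) * 1 mod 509 = 3
New hash = (375 + 3) mod 509 = 378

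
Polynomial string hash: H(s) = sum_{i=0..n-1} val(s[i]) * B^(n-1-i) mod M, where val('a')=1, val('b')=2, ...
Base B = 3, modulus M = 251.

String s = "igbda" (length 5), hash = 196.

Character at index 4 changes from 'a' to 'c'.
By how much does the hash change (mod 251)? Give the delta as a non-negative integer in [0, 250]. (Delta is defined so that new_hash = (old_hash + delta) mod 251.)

Delta formula: (val(new) - val(old)) * B^(n-1-k) mod M
  val('c') - val('a') = 3 - 1 = 2
  B^(n-1-k) = 3^0 mod 251 = 1
  Delta = 2 * 1 mod 251 = 2

Answer: 2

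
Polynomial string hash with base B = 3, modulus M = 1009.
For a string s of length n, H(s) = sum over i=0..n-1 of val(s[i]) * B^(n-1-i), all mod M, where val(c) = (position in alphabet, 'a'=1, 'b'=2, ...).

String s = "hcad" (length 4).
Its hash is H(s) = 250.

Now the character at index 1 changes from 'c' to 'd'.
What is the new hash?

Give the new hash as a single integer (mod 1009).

val('c') = 3, val('d') = 4
Position k = 1, exponent = n-1-k = 2
B^2 mod M = 3^2 mod 1009 = 9
Delta = (4 - 3) * 9 mod 1009 = 9
New hash = (250 + 9) mod 1009 = 259

Answer: 259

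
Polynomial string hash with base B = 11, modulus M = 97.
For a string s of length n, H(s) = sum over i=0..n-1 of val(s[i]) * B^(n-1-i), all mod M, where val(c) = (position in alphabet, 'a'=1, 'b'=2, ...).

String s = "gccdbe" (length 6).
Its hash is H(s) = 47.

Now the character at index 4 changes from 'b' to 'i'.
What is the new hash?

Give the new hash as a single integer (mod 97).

val('b') = 2, val('i') = 9
Position k = 4, exponent = n-1-k = 1
B^1 mod M = 11^1 mod 97 = 11
Delta = (9 - 2) * 11 mod 97 = 77
New hash = (47 + 77) mod 97 = 27

Answer: 27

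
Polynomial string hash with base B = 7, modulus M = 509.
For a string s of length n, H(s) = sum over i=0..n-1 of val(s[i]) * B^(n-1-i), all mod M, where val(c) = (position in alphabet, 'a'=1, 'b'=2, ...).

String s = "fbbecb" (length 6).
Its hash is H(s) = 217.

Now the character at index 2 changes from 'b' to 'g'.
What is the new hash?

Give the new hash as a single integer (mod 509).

val('b') = 2, val('g') = 7
Position k = 2, exponent = n-1-k = 3
B^3 mod M = 7^3 mod 509 = 343
Delta = (7 - 2) * 343 mod 509 = 188
New hash = (217 + 188) mod 509 = 405

Answer: 405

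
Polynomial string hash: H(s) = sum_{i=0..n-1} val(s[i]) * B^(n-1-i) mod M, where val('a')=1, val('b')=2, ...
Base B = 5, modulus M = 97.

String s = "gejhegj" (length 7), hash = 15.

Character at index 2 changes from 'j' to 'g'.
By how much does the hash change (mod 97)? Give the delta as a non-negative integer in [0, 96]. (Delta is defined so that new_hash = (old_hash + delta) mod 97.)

Answer: 65

Derivation:
Delta formula: (val(new) - val(old)) * B^(n-1-k) mod M
  val('g') - val('j') = 7 - 10 = -3
  B^(n-1-k) = 5^4 mod 97 = 43
  Delta = -3 * 43 mod 97 = 65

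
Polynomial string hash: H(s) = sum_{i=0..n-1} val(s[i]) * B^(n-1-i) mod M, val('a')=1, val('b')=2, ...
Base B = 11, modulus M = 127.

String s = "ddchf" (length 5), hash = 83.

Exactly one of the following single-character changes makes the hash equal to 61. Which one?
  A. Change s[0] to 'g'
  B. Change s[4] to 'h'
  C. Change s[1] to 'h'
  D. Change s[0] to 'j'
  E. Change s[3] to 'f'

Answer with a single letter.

Answer: E

Derivation:
Option A: s[0]='d'->'g', delta=(7-4)*11^4 mod 127 = 108, hash=83+108 mod 127 = 64
Option B: s[4]='f'->'h', delta=(8-6)*11^0 mod 127 = 2, hash=83+2 mod 127 = 85
Option C: s[1]='d'->'h', delta=(8-4)*11^3 mod 127 = 117, hash=83+117 mod 127 = 73
Option D: s[0]='d'->'j', delta=(10-4)*11^4 mod 127 = 89, hash=83+89 mod 127 = 45
Option E: s[3]='h'->'f', delta=(6-8)*11^1 mod 127 = 105, hash=83+105 mod 127 = 61 <-- target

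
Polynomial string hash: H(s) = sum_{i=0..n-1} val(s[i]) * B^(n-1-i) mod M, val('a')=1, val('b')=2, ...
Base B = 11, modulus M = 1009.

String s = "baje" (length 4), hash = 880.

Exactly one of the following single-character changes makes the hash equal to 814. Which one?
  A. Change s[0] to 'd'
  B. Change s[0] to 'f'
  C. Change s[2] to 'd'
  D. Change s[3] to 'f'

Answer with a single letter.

Answer: C

Derivation:
Option A: s[0]='b'->'d', delta=(4-2)*11^3 mod 1009 = 644, hash=880+644 mod 1009 = 515
Option B: s[0]='b'->'f', delta=(6-2)*11^3 mod 1009 = 279, hash=880+279 mod 1009 = 150
Option C: s[2]='j'->'d', delta=(4-10)*11^1 mod 1009 = 943, hash=880+943 mod 1009 = 814 <-- target
Option D: s[3]='e'->'f', delta=(6-5)*11^0 mod 1009 = 1, hash=880+1 mod 1009 = 881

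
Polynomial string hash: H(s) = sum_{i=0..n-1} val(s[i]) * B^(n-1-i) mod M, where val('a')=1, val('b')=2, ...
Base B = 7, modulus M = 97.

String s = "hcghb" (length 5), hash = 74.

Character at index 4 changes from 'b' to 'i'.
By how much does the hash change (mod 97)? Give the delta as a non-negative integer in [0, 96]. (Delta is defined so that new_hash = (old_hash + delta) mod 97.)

Answer: 7

Derivation:
Delta formula: (val(new) - val(old)) * B^(n-1-k) mod M
  val('i') - val('b') = 9 - 2 = 7
  B^(n-1-k) = 7^0 mod 97 = 1
  Delta = 7 * 1 mod 97 = 7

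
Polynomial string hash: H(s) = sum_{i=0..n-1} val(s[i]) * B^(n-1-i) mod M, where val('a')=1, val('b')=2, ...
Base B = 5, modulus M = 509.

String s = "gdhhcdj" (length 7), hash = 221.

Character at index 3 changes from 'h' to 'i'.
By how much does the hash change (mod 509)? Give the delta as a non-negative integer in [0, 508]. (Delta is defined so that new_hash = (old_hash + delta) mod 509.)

Answer: 125

Derivation:
Delta formula: (val(new) - val(old)) * B^(n-1-k) mod M
  val('i') - val('h') = 9 - 8 = 1
  B^(n-1-k) = 5^3 mod 509 = 125
  Delta = 1 * 125 mod 509 = 125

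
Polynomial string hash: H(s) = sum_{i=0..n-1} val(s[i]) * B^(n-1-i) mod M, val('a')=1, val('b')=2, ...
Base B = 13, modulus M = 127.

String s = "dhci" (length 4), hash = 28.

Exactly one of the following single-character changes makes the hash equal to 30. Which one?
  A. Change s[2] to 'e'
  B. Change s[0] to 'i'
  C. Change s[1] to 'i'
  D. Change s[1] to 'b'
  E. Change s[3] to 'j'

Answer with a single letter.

Option A: s[2]='c'->'e', delta=(5-3)*13^1 mod 127 = 26, hash=28+26 mod 127 = 54
Option B: s[0]='d'->'i', delta=(9-4)*13^3 mod 127 = 63, hash=28+63 mod 127 = 91
Option C: s[1]='h'->'i', delta=(9-8)*13^2 mod 127 = 42, hash=28+42 mod 127 = 70
Option D: s[1]='h'->'b', delta=(2-8)*13^2 mod 127 = 2, hash=28+2 mod 127 = 30 <-- target
Option E: s[3]='i'->'j', delta=(10-9)*13^0 mod 127 = 1, hash=28+1 mod 127 = 29

Answer: D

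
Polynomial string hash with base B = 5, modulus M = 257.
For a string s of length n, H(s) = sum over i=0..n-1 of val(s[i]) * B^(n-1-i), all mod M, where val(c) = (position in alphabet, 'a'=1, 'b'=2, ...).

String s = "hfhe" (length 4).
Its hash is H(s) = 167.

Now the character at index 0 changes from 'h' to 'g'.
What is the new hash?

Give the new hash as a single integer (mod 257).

Answer: 42

Derivation:
val('h') = 8, val('g') = 7
Position k = 0, exponent = n-1-k = 3
B^3 mod M = 5^3 mod 257 = 125
Delta = (7 - 8) * 125 mod 257 = 132
New hash = (167 + 132) mod 257 = 42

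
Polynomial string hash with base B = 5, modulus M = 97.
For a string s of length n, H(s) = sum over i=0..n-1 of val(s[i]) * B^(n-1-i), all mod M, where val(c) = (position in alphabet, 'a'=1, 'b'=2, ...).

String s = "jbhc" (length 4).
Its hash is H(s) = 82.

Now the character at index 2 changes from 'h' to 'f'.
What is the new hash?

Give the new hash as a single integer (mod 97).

Answer: 72

Derivation:
val('h') = 8, val('f') = 6
Position k = 2, exponent = n-1-k = 1
B^1 mod M = 5^1 mod 97 = 5
Delta = (6 - 8) * 5 mod 97 = 87
New hash = (82 + 87) mod 97 = 72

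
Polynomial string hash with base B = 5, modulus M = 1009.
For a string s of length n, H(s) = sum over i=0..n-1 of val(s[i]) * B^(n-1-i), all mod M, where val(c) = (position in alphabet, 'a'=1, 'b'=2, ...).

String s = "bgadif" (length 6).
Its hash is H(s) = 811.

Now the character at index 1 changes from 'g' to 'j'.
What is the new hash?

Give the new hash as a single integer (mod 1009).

val('g') = 7, val('j') = 10
Position k = 1, exponent = n-1-k = 4
B^4 mod M = 5^4 mod 1009 = 625
Delta = (10 - 7) * 625 mod 1009 = 866
New hash = (811 + 866) mod 1009 = 668

Answer: 668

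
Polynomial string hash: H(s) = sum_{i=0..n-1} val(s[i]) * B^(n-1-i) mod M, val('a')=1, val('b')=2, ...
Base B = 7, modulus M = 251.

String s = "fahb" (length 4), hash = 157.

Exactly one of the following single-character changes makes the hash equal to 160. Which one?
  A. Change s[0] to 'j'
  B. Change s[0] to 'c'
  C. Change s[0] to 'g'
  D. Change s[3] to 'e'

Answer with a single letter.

Option A: s[0]='f'->'j', delta=(10-6)*7^3 mod 251 = 117, hash=157+117 mod 251 = 23
Option B: s[0]='f'->'c', delta=(3-6)*7^3 mod 251 = 226, hash=157+226 mod 251 = 132
Option C: s[0]='f'->'g', delta=(7-6)*7^3 mod 251 = 92, hash=157+92 mod 251 = 249
Option D: s[3]='b'->'e', delta=(5-2)*7^0 mod 251 = 3, hash=157+3 mod 251 = 160 <-- target

Answer: D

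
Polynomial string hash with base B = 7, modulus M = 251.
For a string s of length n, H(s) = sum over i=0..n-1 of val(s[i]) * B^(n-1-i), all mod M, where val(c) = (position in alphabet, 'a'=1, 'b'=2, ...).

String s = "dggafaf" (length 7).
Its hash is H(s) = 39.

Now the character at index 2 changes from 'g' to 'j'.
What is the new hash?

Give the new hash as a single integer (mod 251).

val('g') = 7, val('j') = 10
Position k = 2, exponent = n-1-k = 4
B^4 mod M = 7^4 mod 251 = 142
Delta = (10 - 7) * 142 mod 251 = 175
New hash = (39 + 175) mod 251 = 214

Answer: 214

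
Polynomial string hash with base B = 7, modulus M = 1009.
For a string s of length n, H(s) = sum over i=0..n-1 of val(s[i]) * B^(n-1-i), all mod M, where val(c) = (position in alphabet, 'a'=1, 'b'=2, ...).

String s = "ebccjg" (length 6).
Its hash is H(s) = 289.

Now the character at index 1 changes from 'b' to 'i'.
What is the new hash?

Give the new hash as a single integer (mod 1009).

val('b') = 2, val('i') = 9
Position k = 1, exponent = n-1-k = 4
B^4 mod M = 7^4 mod 1009 = 383
Delta = (9 - 2) * 383 mod 1009 = 663
New hash = (289 + 663) mod 1009 = 952

Answer: 952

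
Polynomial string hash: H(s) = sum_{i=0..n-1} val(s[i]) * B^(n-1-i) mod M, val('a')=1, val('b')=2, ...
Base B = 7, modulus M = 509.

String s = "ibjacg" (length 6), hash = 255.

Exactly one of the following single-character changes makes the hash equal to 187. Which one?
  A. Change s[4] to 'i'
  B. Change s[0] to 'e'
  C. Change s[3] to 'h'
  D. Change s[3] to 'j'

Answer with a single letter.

Answer: D

Derivation:
Option A: s[4]='c'->'i', delta=(9-3)*7^1 mod 509 = 42, hash=255+42 mod 509 = 297
Option B: s[0]='i'->'e', delta=(5-9)*7^5 mod 509 = 469, hash=255+469 mod 509 = 215
Option C: s[3]='a'->'h', delta=(8-1)*7^2 mod 509 = 343, hash=255+343 mod 509 = 89
Option D: s[3]='a'->'j', delta=(10-1)*7^2 mod 509 = 441, hash=255+441 mod 509 = 187 <-- target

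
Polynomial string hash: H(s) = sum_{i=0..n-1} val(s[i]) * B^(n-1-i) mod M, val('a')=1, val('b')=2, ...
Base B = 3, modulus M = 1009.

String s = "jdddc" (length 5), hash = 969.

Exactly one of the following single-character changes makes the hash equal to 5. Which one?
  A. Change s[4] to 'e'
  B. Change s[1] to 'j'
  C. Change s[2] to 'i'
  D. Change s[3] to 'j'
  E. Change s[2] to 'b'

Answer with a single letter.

Option A: s[4]='c'->'e', delta=(5-3)*3^0 mod 1009 = 2, hash=969+2 mod 1009 = 971
Option B: s[1]='d'->'j', delta=(10-4)*3^3 mod 1009 = 162, hash=969+162 mod 1009 = 122
Option C: s[2]='d'->'i', delta=(9-4)*3^2 mod 1009 = 45, hash=969+45 mod 1009 = 5 <-- target
Option D: s[3]='d'->'j', delta=(10-4)*3^1 mod 1009 = 18, hash=969+18 mod 1009 = 987
Option E: s[2]='d'->'b', delta=(2-4)*3^2 mod 1009 = 991, hash=969+991 mod 1009 = 951

Answer: C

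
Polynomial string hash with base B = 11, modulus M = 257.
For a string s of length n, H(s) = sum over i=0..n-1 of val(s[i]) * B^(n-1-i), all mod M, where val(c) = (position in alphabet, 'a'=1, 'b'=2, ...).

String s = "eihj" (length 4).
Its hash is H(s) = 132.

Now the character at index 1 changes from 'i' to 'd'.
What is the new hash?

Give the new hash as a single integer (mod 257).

val('i') = 9, val('d') = 4
Position k = 1, exponent = n-1-k = 2
B^2 mod M = 11^2 mod 257 = 121
Delta = (4 - 9) * 121 mod 257 = 166
New hash = (132 + 166) mod 257 = 41

Answer: 41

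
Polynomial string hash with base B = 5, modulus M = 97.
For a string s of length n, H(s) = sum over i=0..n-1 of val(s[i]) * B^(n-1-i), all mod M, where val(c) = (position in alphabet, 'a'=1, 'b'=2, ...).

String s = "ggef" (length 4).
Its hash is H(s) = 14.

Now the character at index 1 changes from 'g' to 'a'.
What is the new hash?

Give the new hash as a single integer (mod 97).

Answer: 58

Derivation:
val('g') = 7, val('a') = 1
Position k = 1, exponent = n-1-k = 2
B^2 mod M = 5^2 mod 97 = 25
Delta = (1 - 7) * 25 mod 97 = 44
New hash = (14 + 44) mod 97 = 58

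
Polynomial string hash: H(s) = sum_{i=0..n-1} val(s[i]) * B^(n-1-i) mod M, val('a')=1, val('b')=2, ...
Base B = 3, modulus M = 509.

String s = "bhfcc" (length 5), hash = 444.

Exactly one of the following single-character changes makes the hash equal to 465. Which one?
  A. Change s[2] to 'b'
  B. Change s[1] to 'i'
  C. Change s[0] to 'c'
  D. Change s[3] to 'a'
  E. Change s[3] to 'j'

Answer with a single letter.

Answer: E

Derivation:
Option A: s[2]='f'->'b', delta=(2-6)*3^2 mod 509 = 473, hash=444+473 mod 509 = 408
Option B: s[1]='h'->'i', delta=(9-8)*3^3 mod 509 = 27, hash=444+27 mod 509 = 471
Option C: s[0]='b'->'c', delta=(3-2)*3^4 mod 509 = 81, hash=444+81 mod 509 = 16
Option D: s[3]='c'->'a', delta=(1-3)*3^1 mod 509 = 503, hash=444+503 mod 509 = 438
Option E: s[3]='c'->'j', delta=(10-3)*3^1 mod 509 = 21, hash=444+21 mod 509 = 465 <-- target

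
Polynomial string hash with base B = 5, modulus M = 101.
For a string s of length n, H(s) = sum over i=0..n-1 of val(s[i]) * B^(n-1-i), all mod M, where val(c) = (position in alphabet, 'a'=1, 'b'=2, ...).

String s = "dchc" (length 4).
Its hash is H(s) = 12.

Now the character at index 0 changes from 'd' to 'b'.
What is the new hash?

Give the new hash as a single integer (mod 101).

Answer: 65

Derivation:
val('d') = 4, val('b') = 2
Position k = 0, exponent = n-1-k = 3
B^3 mod M = 5^3 mod 101 = 24
Delta = (2 - 4) * 24 mod 101 = 53
New hash = (12 + 53) mod 101 = 65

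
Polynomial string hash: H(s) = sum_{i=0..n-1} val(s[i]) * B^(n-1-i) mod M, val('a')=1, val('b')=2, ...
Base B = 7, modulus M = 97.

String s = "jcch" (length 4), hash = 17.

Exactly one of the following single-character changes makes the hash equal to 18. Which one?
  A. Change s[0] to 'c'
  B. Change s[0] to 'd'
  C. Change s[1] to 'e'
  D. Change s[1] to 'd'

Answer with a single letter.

Answer: C

Derivation:
Option A: s[0]='j'->'c', delta=(3-10)*7^3 mod 97 = 24, hash=17+24 mod 97 = 41
Option B: s[0]='j'->'d', delta=(4-10)*7^3 mod 97 = 76, hash=17+76 mod 97 = 93
Option C: s[1]='c'->'e', delta=(5-3)*7^2 mod 97 = 1, hash=17+1 mod 97 = 18 <-- target
Option D: s[1]='c'->'d', delta=(4-3)*7^2 mod 97 = 49, hash=17+49 mod 97 = 66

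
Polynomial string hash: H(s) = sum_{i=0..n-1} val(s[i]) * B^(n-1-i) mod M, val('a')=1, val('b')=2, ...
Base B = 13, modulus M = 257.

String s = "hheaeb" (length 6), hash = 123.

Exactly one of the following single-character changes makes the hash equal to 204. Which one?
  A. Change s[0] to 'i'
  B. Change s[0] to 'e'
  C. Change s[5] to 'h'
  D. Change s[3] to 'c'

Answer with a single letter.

Answer: D

Derivation:
Option A: s[0]='h'->'i', delta=(9-8)*13^5 mod 257 = 185, hash=123+185 mod 257 = 51
Option B: s[0]='h'->'e', delta=(5-8)*13^5 mod 257 = 216, hash=123+216 mod 257 = 82
Option C: s[5]='b'->'h', delta=(8-2)*13^0 mod 257 = 6, hash=123+6 mod 257 = 129
Option D: s[3]='a'->'c', delta=(3-1)*13^2 mod 257 = 81, hash=123+81 mod 257 = 204 <-- target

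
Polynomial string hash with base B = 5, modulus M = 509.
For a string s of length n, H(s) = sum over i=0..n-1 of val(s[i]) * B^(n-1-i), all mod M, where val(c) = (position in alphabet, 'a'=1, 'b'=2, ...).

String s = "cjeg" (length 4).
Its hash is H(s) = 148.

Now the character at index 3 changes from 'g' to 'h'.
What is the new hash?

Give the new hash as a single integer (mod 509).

Answer: 149

Derivation:
val('g') = 7, val('h') = 8
Position k = 3, exponent = n-1-k = 0
B^0 mod M = 5^0 mod 509 = 1
Delta = (8 - 7) * 1 mod 509 = 1
New hash = (148 + 1) mod 509 = 149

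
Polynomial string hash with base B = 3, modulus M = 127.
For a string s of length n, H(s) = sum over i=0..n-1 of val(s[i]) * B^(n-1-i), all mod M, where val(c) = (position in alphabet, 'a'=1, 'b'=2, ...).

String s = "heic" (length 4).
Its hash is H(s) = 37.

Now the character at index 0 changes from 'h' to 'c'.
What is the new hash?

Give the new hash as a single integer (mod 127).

Answer: 29

Derivation:
val('h') = 8, val('c') = 3
Position k = 0, exponent = n-1-k = 3
B^3 mod M = 3^3 mod 127 = 27
Delta = (3 - 8) * 27 mod 127 = 119
New hash = (37 + 119) mod 127 = 29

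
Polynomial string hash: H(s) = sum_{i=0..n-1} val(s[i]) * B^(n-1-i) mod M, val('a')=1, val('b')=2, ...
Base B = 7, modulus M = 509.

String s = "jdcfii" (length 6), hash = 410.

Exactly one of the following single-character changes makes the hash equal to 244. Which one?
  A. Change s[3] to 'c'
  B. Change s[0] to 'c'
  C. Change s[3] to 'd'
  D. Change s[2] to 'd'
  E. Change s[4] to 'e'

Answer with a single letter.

Answer: D

Derivation:
Option A: s[3]='f'->'c', delta=(3-6)*7^2 mod 509 = 362, hash=410+362 mod 509 = 263
Option B: s[0]='j'->'c', delta=(3-10)*7^5 mod 509 = 439, hash=410+439 mod 509 = 340
Option C: s[3]='f'->'d', delta=(4-6)*7^2 mod 509 = 411, hash=410+411 mod 509 = 312
Option D: s[2]='c'->'d', delta=(4-3)*7^3 mod 509 = 343, hash=410+343 mod 509 = 244 <-- target
Option E: s[4]='i'->'e', delta=(5-9)*7^1 mod 509 = 481, hash=410+481 mod 509 = 382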